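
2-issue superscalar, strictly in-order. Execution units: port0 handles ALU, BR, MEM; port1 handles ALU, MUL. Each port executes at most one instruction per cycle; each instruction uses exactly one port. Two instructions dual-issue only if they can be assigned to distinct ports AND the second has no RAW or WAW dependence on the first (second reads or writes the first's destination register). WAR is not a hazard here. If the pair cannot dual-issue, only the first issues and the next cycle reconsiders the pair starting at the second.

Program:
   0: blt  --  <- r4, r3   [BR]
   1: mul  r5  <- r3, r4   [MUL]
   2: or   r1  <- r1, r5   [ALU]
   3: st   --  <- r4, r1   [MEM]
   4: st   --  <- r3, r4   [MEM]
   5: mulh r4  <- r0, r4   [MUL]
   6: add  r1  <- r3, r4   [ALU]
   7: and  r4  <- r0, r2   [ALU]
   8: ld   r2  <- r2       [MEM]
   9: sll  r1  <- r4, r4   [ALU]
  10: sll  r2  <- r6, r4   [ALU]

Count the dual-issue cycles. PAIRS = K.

  cy0 -> i0+i1 (blt;mul) 2-wide
  cy1 -> i2 (or) RAW r1
  cy2 -> i3 (st) no-port MEM/MEM
  cy3 -> i4+i5 (st;mulh) 2-wide
  cy4 -> i6+i7 (add;and) 2-wide
  cy5 -> i8+i9 (ld;sll) 2-wide
  cy6 -> i10 (sll) tail

PAIRS = 4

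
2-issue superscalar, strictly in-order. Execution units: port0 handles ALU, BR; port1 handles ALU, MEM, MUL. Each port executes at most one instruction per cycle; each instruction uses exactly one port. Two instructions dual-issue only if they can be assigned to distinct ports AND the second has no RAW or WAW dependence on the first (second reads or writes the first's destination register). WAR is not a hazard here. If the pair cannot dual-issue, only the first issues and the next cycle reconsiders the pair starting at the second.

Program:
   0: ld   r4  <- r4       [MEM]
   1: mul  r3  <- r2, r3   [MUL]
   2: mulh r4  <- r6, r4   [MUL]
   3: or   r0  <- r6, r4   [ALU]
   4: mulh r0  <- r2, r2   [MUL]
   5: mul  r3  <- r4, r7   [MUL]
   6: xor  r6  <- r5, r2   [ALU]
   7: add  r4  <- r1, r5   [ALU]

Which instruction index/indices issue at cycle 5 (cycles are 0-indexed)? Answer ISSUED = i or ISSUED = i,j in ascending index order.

t=0 i0:ld ; no-port MEM/MUL
t=1 i1:mul ; no-port MUL/MUL
t=2 i2:mulh ; RAW r4
t=3 i3:or ; WAW r0
t=4 i4:mulh ; no-port MUL/MUL
t=5 i5&i6:mul/xor ; pair
t=6 i7:add ; tail

ISSUED = 5,6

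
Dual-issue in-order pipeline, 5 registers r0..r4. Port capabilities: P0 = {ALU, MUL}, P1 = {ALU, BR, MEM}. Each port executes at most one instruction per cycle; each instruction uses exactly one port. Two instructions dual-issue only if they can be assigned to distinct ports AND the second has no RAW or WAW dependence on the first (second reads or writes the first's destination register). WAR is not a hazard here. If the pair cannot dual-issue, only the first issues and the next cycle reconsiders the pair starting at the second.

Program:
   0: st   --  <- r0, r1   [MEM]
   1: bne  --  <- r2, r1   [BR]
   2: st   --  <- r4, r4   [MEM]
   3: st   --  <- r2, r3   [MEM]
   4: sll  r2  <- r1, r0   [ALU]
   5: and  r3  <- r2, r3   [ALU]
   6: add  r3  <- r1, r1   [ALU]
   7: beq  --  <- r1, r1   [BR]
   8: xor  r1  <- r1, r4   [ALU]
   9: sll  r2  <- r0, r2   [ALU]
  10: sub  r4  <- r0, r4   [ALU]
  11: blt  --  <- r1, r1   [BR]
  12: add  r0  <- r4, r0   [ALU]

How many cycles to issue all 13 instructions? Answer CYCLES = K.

t=0 i0:st.MEM ; no-port MEM/BR
t=1 i1:bne.BR ; no-port BR/MEM
t=2 i2:st.MEM ; no-port MEM/MEM
t=3 i3+i4:st.MEM;sll.ALU ; pair
t=4 i5:and.ALU ; WAW r3
t=5 i6+i7:add.ALU;beq.BR ; pair
t=6 i8+i9:xor.ALU;sll.ALU ; pair
t=7 i10+i11:sub.ALU;blt.BR ; pair
t=8 i12:add.ALU ; tail

CYCLES = 9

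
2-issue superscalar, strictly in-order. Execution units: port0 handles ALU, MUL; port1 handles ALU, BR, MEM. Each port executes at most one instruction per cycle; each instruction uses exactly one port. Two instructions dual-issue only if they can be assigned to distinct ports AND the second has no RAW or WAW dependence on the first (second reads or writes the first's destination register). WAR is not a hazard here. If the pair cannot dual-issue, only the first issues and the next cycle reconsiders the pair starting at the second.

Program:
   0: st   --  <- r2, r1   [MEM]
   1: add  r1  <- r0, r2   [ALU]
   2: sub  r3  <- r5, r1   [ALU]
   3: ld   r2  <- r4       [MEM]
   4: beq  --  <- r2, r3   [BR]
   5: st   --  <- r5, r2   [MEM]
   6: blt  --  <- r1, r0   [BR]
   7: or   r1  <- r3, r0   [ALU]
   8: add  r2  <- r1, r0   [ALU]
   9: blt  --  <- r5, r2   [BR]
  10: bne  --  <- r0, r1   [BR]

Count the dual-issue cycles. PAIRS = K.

[0] i0&i1  st;add  -- dual
[1] i2&i3  sub;ld  -- dual
[2] i4  beq  -- no-port BR/MEM
[3] i5  st  -- no-port MEM/BR
[4] i6&i7  blt;or  -- dual
[5] i8  add  -- RAW r2
[6] i9  blt  -- no-port BR/BR
[7] i10  bne  -- tail

PAIRS = 3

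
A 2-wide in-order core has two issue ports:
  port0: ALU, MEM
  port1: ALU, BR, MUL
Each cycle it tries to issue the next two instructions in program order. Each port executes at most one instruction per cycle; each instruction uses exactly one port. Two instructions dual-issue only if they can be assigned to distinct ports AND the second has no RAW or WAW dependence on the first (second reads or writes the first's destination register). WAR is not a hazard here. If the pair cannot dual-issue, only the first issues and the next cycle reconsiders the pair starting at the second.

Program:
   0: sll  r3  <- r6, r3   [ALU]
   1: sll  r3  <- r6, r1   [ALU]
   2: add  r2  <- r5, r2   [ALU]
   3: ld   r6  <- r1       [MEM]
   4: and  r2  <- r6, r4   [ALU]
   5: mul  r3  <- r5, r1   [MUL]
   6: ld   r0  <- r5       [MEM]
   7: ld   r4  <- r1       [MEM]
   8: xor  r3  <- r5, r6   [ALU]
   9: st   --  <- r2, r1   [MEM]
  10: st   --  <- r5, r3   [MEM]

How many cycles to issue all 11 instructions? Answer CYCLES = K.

#0 head=0: sll.ALU i0 WAW r3
#1 head=1: sll.ALU+add.ALU i1&i2 dual
#2 head=3: ld.MEM i3 RAW r6
#3 head=4: and.ALU+mul.MUL i4&i5 dual
#4 head=6: ld.MEM i6 no-port MEM/MEM
#5 head=7: ld.MEM+xor.ALU i7&i8 dual
#6 head=9: st.MEM i9 no-port MEM/MEM
#7 head=10: st.MEM i10 tail

CYCLES = 8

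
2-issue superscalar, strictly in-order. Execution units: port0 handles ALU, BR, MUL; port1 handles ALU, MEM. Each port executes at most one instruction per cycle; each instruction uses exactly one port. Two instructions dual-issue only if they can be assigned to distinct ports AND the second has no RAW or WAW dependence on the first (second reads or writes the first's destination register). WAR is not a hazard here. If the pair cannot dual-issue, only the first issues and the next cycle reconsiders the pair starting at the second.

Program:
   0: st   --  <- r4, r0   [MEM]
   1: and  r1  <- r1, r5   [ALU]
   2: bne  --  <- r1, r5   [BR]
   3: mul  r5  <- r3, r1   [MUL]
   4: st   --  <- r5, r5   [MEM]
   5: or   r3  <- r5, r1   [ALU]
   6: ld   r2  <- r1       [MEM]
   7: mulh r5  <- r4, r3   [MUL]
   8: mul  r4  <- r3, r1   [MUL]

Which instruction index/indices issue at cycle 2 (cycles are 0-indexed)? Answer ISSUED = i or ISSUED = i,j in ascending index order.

ISSUED = 3

[0] i0,i1  st/and  -- pair
[1] i2  bne  -- no-port BR/MUL
[2] i3  mul  -- RAW r5
[3] i4,i5  st/or  -- pair
[4] i6,i7  ld/mulh  -- pair
[5] i8  mul  -- tail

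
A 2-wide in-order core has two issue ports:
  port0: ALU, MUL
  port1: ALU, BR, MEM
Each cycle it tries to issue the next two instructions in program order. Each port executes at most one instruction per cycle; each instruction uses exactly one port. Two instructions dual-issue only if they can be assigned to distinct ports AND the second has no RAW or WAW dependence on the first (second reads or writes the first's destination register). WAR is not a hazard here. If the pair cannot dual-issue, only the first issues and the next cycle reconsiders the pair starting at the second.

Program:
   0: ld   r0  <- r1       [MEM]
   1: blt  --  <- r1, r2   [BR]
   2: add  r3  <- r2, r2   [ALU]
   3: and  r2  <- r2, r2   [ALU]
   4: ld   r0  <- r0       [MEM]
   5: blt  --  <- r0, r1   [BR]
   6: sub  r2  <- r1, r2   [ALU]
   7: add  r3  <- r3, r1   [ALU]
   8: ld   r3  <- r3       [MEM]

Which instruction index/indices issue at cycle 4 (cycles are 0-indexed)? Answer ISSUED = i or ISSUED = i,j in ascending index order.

t=0 i0:ld ; no-port MEM/BR
t=1 i1,i2:blt add ; 2-wide
t=2 i3,i4:and ld ; 2-wide
t=3 i5,i6:blt sub ; 2-wide
t=4 i7:add ; RAW+WAW r3
t=5 i8:ld ; tail

ISSUED = 7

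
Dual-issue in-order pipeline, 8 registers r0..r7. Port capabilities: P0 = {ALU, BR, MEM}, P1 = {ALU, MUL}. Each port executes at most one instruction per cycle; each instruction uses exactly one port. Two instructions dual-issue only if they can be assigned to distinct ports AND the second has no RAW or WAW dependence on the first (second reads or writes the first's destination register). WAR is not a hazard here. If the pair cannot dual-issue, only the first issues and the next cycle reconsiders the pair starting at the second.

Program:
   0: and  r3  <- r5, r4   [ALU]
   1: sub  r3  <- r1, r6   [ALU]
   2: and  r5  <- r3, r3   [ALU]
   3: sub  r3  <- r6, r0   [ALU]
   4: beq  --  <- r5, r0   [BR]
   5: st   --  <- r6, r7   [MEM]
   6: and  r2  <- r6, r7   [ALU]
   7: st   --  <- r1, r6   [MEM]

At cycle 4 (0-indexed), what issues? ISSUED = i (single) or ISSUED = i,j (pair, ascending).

  cy0 -> i0 (and.ALU) WAW r3
  cy1 -> i1 (sub.ALU) RAW r3
  cy2 -> i2+i3 (and.ALU;sub.ALU) 2-wide
  cy3 -> i4 (beq.BR) no-port BR/MEM
  cy4 -> i5+i6 (st.MEM;and.ALU) 2-wide
  cy5 -> i7 (st.MEM) tail

ISSUED = 5,6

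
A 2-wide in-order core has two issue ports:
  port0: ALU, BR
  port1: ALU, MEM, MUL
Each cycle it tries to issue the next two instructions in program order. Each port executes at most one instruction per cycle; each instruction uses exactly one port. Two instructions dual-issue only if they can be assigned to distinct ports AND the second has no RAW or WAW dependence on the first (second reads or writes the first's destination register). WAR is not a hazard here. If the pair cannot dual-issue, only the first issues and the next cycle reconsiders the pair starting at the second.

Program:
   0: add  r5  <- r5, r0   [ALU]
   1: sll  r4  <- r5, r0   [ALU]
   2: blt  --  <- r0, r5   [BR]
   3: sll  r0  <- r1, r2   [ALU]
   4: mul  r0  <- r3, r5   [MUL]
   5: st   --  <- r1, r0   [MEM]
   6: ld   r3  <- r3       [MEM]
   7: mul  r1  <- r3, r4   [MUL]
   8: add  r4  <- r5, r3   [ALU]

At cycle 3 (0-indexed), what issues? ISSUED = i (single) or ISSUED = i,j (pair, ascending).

ISSUED = 4

t=0 i0:add ; RAW r5
t=1 i1+i2:sll/blt ; 2-wide
t=2 i3:sll ; WAW r0
t=3 i4:mul ; no-port MUL/MEM
t=4 i5:st ; no-port MEM/MEM
t=5 i6:ld ; no-port MEM/MUL
t=6 i7+i8:mul/add ; 2-wide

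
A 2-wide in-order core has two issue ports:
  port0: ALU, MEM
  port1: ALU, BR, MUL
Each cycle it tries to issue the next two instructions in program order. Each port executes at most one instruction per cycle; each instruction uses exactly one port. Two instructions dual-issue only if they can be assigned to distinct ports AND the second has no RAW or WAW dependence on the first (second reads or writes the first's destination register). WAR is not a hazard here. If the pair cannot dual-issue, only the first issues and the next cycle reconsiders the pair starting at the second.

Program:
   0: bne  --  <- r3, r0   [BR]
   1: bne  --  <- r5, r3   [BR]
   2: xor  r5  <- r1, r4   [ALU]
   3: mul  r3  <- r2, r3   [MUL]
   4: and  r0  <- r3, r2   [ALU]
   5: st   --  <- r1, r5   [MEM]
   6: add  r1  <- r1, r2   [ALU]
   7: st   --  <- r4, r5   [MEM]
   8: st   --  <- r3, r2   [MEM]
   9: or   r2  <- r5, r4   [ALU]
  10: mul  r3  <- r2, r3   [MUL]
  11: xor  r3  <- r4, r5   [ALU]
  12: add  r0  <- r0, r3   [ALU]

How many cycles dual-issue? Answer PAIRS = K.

PAIRS = 4

t=0 i0:bne.BR ; no-port BR/BR
t=1 i1&i2:bne.BR/xor.ALU ; dual
t=2 i3:mul.MUL ; RAW r3
t=3 i4&i5:and.ALU/st.MEM ; dual
t=4 i6&i7:add.ALU/st.MEM ; dual
t=5 i8&i9:st.MEM/or.ALU ; dual
t=6 i10:mul.MUL ; WAW r3
t=7 i11:xor.ALU ; RAW r3
t=8 i12:add.ALU ; tail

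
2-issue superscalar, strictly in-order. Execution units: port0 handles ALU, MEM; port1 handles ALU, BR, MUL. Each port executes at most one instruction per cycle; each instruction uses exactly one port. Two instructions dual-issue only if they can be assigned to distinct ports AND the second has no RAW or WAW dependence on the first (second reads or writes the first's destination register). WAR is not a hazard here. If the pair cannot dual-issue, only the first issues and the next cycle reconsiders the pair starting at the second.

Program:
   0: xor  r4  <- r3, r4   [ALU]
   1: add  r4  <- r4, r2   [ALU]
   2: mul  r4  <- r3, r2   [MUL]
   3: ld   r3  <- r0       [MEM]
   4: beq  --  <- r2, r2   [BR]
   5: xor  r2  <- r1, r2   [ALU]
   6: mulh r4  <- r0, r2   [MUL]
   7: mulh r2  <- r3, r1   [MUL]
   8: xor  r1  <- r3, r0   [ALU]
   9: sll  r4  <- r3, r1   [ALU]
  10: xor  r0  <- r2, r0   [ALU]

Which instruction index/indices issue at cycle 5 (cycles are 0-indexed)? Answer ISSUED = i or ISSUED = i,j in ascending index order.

t=0 i0:xor ; RAW+WAW r4
t=1 i1:add ; WAW r4
t=2 i2,i3:mul+ld ; pair
t=3 i4,i5:beq+xor ; pair
t=4 i6:mulh ; no-port MUL/MUL
t=5 i7,i8:mulh+xor ; pair
t=6 i9,i10:sll+xor ; pair

ISSUED = 7,8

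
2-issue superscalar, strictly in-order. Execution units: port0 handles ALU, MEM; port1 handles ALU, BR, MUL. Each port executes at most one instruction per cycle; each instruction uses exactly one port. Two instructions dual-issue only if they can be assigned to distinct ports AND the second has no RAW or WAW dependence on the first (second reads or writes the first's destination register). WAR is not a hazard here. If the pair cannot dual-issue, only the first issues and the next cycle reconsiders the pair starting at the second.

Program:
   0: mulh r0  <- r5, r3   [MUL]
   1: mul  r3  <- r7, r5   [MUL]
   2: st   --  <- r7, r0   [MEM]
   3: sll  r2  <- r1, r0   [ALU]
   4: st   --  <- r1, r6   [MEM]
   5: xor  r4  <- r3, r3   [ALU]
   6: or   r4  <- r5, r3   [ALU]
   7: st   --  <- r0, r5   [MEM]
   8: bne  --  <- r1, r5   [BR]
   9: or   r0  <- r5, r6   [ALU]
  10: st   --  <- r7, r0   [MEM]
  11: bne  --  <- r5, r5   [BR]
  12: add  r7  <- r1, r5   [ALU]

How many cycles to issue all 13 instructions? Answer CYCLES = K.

[0] i0  mulh.MUL  -- no-port MUL/MUL
[1] i1,i2  mul.MUL st.MEM  -- dual
[2] i3,i4  sll.ALU st.MEM  -- dual
[3] i5  xor.ALU  -- WAW r4
[4] i6,i7  or.ALU st.MEM  -- dual
[5] i8,i9  bne.BR or.ALU  -- dual
[6] i10,i11  st.MEM bne.BR  -- dual
[7] i12  add.ALU  -- tail

CYCLES = 8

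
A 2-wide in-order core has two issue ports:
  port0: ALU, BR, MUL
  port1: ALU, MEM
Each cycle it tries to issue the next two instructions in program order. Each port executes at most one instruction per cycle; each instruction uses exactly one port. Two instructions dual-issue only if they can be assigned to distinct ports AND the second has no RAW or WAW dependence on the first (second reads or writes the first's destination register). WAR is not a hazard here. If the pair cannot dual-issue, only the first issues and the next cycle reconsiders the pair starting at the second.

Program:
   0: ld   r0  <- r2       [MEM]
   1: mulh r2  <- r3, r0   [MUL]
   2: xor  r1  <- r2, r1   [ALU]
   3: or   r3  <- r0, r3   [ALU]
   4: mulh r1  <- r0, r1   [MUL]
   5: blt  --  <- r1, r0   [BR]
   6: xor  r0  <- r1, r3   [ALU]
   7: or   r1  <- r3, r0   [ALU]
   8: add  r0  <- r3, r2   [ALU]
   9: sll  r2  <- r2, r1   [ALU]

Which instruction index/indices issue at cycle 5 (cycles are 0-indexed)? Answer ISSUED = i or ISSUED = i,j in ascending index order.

0. ld @i0  | RAW r0
1. mulh @i1  | RAW r2
2. xor or @i2,i3  | pair
3. mulh @i4  | no-port MUL/BR
4. blt xor @i5,i6  | pair
5. or add @i7,i8  | pair
6. sll @i9  | tail

ISSUED = 7,8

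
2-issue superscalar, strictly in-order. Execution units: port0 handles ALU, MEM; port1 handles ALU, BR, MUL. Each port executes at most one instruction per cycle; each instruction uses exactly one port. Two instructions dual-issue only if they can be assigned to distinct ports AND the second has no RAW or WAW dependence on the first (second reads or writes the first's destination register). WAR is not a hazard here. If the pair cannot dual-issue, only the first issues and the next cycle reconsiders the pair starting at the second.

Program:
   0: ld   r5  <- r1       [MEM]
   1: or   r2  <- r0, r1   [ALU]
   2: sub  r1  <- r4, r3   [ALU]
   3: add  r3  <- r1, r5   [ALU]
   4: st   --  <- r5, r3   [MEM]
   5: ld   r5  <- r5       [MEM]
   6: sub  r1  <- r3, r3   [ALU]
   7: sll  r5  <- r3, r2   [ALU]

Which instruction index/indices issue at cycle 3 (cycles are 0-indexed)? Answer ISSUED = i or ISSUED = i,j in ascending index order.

ISSUED = 4

t=0 i0/i1:ld.MEM/or.ALU ; dual
t=1 i2:sub.ALU ; RAW r1
t=2 i3:add.ALU ; RAW r3
t=3 i4:st.MEM ; no-port MEM/MEM
t=4 i5/i6:ld.MEM/sub.ALU ; dual
t=5 i7:sll.ALU ; tail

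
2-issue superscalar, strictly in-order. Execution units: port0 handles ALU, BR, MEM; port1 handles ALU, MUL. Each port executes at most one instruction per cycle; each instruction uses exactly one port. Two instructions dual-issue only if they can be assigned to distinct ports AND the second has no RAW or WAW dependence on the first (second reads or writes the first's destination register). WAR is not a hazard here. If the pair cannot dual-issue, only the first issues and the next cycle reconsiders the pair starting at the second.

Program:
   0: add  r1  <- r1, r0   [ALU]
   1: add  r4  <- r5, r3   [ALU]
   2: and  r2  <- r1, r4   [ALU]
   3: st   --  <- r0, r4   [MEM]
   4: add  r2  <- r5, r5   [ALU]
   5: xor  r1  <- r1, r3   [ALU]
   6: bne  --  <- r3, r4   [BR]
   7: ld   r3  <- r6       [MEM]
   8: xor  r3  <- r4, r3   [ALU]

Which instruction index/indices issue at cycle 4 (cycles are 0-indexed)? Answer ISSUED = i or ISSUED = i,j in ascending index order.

#0 head=0: add+add i0/i1 2-wide
#1 head=2: and+st i2/i3 2-wide
#2 head=4: add+xor i4/i5 2-wide
#3 head=6: bne i6 no-port BR/MEM
#4 head=7: ld i7 RAW+WAW r3
#5 head=8: xor i8 tail

ISSUED = 7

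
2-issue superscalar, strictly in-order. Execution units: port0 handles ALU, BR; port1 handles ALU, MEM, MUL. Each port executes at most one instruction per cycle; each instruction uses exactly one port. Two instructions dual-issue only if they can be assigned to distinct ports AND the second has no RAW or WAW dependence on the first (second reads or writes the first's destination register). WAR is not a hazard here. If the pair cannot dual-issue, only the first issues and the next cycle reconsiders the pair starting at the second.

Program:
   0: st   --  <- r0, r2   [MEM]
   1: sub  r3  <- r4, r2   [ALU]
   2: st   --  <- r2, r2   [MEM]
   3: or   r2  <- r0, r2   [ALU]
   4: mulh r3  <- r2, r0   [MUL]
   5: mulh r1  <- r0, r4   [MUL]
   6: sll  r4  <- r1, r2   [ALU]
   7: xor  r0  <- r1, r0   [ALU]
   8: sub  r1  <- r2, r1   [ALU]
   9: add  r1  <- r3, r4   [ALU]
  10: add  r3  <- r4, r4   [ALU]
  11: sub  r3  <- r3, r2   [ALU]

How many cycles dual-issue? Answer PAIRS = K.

PAIRS = 4

#0 head=0: st;sub i0,i1 dual
#1 head=2: st;or i2,i3 dual
#2 head=4: mulh i4 no-port MUL/MUL
#3 head=5: mulh i5 RAW r1
#4 head=6: sll;xor i6,i7 dual
#5 head=8: sub i8 WAW r1
#6 head=9: add;add i9,i10 dual
#7 head=11: sub i11 tail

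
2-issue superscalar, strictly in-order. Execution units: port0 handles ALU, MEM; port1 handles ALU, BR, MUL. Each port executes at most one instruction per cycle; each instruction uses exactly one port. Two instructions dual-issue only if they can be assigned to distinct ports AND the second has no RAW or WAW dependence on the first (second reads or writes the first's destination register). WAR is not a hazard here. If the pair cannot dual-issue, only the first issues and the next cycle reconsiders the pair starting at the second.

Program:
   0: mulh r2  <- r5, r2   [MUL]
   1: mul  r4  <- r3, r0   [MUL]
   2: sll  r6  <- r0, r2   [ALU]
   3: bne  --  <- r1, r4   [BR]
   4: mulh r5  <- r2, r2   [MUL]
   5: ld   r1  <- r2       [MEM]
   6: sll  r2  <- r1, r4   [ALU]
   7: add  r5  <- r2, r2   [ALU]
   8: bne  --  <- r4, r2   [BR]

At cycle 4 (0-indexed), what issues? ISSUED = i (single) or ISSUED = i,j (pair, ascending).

ISSUED = 6

  cy0 -> i0 (mulh) no-port MUL/MUL
  cy1 -> i1/i2 (mul;sll) 2-wide
  cy2 -> i3 (bne) no-port BR/MUL
  cy3 -> i4/i5 (mulh;ld) 2-wide
  cy4 -> i6 (sll) RAW r2
  cy5 -> i7/i8 (add;bne) 2-wide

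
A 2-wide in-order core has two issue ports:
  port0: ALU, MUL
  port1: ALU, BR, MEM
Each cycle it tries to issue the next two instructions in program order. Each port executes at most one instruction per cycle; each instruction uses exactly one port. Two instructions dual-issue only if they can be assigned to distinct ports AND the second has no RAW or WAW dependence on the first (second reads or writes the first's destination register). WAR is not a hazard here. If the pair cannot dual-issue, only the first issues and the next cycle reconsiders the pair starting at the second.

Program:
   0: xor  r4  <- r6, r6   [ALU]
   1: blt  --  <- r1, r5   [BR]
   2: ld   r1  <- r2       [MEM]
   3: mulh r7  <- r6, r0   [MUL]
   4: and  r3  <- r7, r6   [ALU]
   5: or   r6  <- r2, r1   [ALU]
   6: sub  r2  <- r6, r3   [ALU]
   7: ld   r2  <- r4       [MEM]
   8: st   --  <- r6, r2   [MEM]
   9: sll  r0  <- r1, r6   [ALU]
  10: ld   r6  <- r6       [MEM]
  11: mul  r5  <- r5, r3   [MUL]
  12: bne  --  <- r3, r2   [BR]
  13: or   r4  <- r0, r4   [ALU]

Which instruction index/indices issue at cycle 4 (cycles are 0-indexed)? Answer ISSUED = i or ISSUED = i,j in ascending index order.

ISSUED = 7

0. xor+blt @i0&i1  | dual
1. ld+mulh @i2&i3  | dual
2. and+or @i4&i5  | dual
3. sub @i6  | WAW r2
4. ld @i7  | no-port MEM/MEM
5. st+sll @i8&i9  | dual
6. ld+mul @i10&i11  | dual
7. bne+or @i12&i13  | dual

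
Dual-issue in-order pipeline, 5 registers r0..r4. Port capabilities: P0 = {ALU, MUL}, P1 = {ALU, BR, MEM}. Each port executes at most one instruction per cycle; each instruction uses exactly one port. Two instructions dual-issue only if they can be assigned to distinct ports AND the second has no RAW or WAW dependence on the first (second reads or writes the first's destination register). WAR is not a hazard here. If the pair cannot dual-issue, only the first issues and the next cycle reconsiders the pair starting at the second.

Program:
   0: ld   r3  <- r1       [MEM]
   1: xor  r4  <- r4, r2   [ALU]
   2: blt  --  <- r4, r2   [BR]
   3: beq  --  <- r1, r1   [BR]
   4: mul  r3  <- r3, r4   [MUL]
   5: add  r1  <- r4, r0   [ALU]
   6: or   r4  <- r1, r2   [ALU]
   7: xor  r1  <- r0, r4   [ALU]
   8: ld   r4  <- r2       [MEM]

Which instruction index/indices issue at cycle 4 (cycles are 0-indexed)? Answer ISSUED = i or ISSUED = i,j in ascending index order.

c0: i0+i1 ld.MEM xor.ALU  pair
c1: i2 blt.BR  no-port BR/BR
c2: i3+i4 beq.BR mul.MUL  pair
c3: i5 add.ALU  RAW r1
c4: i6 or.ALU  RAW r4
c5: i7+i8 xor.ALU ld.MEM  pair

ISSUED = 6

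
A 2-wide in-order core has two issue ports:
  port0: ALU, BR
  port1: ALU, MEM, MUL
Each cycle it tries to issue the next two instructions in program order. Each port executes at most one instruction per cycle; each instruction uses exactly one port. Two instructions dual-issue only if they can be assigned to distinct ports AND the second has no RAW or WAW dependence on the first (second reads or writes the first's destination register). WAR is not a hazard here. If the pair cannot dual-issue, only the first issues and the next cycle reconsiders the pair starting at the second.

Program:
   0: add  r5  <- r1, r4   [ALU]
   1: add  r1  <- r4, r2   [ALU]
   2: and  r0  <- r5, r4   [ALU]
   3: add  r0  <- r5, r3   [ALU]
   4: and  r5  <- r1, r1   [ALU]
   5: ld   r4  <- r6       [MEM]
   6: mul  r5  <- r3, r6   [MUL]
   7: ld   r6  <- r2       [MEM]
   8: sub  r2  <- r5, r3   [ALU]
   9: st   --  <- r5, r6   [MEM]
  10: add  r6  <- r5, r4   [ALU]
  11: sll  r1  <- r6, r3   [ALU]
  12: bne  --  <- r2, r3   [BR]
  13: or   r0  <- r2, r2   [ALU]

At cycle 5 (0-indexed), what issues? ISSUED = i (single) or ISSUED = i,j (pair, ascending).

c0: i0&i1 add+add  dual
c1: i2 and  WAW r0
c2: i3&i4 add+and  dual
c3: i5 ld  no-port MEM/MUL
c4: i6 mul  no-port MUL/MEM
c5: i7&i8 ld+sub  dual
c6: i9&i10 st+add  dual
c7: i11&i12 sll+bne  dual
c8: i13 or  tail

ISSUED = 7,8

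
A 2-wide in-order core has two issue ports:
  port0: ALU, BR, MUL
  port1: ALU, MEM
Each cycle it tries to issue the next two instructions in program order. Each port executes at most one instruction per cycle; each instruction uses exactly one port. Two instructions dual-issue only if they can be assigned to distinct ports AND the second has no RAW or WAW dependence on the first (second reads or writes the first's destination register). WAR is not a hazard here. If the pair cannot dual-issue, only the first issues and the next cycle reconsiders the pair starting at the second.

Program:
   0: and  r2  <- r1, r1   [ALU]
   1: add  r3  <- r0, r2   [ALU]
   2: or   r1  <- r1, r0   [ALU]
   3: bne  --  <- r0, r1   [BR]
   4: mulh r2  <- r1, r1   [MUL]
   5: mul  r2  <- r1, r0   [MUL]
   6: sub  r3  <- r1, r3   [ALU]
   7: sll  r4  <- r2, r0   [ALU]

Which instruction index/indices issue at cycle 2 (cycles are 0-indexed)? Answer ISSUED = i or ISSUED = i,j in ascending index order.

0. and.ALU @i0  | RAW r2
1. add.ALU/or.ALU @i1/i2  | 2-wide
2. bne.BR @i3  | no-port BR/MUL
3. mulh.MUL @i4  | no-port MUL/MUL
4. mul.MUL/sub.ALU @i5/i6  | 2-wide
5. sll.ALU @i7  | tail

ISSUED = 3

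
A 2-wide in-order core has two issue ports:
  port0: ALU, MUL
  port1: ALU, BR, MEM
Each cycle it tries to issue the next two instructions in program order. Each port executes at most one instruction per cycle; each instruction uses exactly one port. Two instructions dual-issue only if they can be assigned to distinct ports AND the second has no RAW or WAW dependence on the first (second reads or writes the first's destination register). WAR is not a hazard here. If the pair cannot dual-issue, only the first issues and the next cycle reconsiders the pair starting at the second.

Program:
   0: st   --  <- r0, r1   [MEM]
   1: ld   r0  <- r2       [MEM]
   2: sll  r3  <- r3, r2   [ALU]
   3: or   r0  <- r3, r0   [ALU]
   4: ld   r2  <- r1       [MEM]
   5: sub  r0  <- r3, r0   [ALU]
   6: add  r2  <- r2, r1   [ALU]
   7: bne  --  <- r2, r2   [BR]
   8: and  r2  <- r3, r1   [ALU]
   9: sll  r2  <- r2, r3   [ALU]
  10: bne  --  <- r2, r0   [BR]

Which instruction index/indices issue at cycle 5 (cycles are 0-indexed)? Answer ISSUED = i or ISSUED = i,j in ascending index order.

ISSUED = 9

#0 head=0: st i0 no-port MEM/MEM
#1 head=1: ld sll i1/i2 pair
#2 head=3: or ld i3/i4 pair
#3 head=5: sub add i5/i6 pair
#4 head=7: bne and i7/i8 pair
#5 head=9: sll i9 RAW r2
#6 head=10: bne i10 tail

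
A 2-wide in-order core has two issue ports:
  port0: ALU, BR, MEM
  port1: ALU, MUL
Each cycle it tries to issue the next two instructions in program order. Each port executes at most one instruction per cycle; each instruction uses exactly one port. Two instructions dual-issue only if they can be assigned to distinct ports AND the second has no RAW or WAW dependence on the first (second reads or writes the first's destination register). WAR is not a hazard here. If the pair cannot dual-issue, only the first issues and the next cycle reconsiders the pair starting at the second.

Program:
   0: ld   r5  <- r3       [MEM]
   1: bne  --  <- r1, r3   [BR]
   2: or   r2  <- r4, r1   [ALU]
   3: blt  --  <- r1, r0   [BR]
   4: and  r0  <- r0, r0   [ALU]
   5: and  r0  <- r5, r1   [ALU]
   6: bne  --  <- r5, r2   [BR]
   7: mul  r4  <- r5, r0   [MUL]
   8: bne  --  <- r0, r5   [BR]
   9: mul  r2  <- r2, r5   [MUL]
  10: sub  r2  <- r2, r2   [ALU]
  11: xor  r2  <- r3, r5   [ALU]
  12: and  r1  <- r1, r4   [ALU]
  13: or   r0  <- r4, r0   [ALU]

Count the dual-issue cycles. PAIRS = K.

PAIRS = 5

#0 head=0: ld i0 no-port MEM/BR
#1 head=1: bne or i1,i2 pair
#2 head=3: blt and i3,i4 pair
#3 head=5: and bne i5,i6 pair
#4 head=7: mul bne i7,i8 pair
#5 head=9: mul i9 RAW+WAW r2
#6 head=10: sub i10 WAW r2
#7 head=11: xor and i11,i12 pair
#8 head=13: or i13 tail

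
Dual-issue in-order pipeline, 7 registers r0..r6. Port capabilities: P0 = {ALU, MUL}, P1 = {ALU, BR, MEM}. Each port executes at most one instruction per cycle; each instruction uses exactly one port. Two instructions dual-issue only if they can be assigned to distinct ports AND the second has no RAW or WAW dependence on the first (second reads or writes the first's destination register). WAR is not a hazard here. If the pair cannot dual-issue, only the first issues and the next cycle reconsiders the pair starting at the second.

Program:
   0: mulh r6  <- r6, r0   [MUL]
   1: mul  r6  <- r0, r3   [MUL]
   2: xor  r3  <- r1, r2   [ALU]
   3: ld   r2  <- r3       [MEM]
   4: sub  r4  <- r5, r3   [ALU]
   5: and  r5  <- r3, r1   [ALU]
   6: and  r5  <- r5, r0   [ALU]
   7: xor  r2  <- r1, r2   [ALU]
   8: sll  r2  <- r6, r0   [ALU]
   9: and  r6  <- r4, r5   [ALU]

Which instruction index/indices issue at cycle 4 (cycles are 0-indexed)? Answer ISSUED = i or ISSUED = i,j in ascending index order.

c0: i0 mulh  no-port MUL/MUL
c1: i1&i2 mul xor  2-wide
c2: i3&i4 ld sub  2-wide
c3: i5 and  RAW+WAW r5
c4: i6&i7 and xor  2-wide
c5: i8&i9 sll and  2-wide

ISSUED = 6,7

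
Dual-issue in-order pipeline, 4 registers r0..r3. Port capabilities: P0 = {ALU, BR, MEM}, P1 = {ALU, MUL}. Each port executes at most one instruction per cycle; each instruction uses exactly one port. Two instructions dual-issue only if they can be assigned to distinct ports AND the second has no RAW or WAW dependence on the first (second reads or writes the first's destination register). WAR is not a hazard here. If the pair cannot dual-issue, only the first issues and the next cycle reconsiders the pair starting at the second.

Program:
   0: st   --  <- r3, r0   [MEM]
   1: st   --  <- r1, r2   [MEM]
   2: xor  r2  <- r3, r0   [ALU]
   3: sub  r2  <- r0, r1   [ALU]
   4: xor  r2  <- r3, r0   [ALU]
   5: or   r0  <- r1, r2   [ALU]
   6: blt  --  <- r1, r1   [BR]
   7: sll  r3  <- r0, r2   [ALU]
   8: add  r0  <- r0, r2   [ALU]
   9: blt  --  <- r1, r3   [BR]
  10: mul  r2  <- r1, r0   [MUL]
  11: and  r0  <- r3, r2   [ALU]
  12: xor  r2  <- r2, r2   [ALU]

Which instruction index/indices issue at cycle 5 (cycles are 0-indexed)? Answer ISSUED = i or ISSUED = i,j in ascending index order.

ISSUED = 7,8

t=0 i0:st.MEM ; no-port MEM/MEM
t=1 i1/i2:st.MEM+xor.ALU ; dual
t=2 i3:sub.ALU ; WAW r2
t=3 i4:xor.ALU ; RAW r2
t=4 i5/i6:or.ALU+blt.BR ; dual
t=5 i7/i8:sll.ALU+add.ALU ; dual
t=6 i9/i10:blt.BR+mul.MUL ; dual
t=7 i11/i12:and.ALU+xor.ALU ; dual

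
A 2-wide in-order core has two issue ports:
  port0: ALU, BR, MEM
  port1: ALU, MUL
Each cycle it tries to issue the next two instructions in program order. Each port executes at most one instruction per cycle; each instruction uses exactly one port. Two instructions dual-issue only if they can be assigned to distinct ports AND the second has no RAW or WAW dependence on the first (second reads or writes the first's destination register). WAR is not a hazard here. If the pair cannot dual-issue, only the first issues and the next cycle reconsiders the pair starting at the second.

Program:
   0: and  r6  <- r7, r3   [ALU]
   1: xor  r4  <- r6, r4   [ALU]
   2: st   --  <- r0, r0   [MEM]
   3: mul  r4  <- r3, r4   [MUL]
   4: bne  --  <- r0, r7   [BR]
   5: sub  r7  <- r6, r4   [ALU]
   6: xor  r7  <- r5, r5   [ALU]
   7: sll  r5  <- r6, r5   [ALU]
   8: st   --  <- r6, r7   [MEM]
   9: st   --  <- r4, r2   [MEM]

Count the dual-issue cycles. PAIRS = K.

PAIRS = 3

0. and.ALU @i0  | RAW r6
1. xor.ALU;st.MEM @i1/i2  | pair
2. mul.MUL;bne.BR @i3/i4  | pair
3. sub.ALU @i5  | WAW r7
4. xor.ALU;sll.ALU @i6/i7  | pair
5. st.MEM @i8  | no-port MEM/MEM
6. st.MEM @i9  | tail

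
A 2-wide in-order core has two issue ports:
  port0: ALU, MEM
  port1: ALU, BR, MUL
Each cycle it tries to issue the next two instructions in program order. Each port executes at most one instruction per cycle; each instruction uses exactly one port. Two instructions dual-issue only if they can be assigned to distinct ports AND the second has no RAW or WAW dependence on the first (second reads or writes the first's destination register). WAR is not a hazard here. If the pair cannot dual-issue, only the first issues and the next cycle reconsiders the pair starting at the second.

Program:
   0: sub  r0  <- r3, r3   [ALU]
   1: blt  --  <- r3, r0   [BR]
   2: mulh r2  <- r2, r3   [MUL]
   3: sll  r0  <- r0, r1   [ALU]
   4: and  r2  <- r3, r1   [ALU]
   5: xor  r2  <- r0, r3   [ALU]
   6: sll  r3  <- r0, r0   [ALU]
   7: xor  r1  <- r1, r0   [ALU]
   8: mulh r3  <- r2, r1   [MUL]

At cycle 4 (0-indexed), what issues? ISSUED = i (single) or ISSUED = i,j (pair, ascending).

ISSUED = 5,6

0. sub @i0  | RAW r0
1. blt @i1  | no-port BR/MUL
2. mulh;sll @i2,i3  | pair
3. and @i4  | WAW r2
4. xor;sll @i5,i6  | pair
5. xor @i7  | RAW r1
6. mulh @i8  | tail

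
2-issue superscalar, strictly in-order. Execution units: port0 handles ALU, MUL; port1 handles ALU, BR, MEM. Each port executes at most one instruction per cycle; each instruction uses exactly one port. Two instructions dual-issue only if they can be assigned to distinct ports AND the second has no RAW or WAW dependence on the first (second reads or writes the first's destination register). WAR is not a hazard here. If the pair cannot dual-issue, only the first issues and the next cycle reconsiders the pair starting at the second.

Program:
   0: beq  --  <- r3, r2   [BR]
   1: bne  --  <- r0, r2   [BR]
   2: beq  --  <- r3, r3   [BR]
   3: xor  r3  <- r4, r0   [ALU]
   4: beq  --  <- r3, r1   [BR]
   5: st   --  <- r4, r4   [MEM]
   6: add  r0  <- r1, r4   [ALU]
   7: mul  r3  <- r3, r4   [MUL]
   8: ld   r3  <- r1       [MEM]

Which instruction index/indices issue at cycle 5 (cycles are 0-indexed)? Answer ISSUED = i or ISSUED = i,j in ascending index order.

t=0 i0:beq.BR ; no-port BR/BR
t=1 i1:bne.BR ; no-port BR/BR
t=2 i2/i3:beq.BR;xor.ALU ; 2-wide
t=3 i4:beq.BR ; no-port BR/MEM
t=4 i5/i6:st.MEM;add.ALU ; 2-wide
t=5 i7:mul.MUL ; WAW r3
t=6 i8:ld.MEM ; tail

ISSUED = 7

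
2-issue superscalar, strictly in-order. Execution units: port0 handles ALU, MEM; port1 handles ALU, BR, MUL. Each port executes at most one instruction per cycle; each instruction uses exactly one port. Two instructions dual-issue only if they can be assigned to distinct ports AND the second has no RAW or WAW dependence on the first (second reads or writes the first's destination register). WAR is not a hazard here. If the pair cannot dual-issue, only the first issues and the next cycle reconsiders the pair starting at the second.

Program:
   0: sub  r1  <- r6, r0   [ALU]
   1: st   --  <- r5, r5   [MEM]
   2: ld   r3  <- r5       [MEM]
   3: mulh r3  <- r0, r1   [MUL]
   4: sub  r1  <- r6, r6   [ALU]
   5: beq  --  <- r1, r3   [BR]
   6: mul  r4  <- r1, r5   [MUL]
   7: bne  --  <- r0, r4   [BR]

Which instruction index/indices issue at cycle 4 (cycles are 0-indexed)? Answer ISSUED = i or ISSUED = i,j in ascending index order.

[0] i0,i1  sub+st  -- pair
[1] i2  ld  -- WAW r3
[2] i3,i4  mulh+sub  -- pair
[3] i5  beq  -- no-port BR/MUL
[4] i6  mul  -- no-port MUL/BR
[5] i7  bne  -- tail

ISSUED = 6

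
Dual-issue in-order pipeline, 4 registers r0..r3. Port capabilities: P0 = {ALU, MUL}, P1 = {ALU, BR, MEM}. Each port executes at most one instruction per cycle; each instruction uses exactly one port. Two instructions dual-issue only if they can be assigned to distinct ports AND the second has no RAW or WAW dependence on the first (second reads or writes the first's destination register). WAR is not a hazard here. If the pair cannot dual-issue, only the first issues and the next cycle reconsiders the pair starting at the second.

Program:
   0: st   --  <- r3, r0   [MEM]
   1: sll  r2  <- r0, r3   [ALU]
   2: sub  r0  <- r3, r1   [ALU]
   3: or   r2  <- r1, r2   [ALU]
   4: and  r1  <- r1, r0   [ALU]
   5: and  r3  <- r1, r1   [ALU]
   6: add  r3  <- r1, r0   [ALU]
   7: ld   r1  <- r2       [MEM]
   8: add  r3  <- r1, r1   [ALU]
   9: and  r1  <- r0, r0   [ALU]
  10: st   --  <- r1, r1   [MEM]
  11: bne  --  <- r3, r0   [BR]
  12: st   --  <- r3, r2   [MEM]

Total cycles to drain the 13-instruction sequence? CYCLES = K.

c0: i0/i1 st;sll  dual
c1: i2/i3 sub;or  dual
c2: i4 and  RAW r1
c3: i5 and  WAW r3
c4: i6/i7 add;ld  dual
c5: i8/i9 add;and  dual
c6: i10 st  no-port MEM/BR
c7: i11 bne  no-port BR/MEM
c8: i12 st  tail

CYCLES = 9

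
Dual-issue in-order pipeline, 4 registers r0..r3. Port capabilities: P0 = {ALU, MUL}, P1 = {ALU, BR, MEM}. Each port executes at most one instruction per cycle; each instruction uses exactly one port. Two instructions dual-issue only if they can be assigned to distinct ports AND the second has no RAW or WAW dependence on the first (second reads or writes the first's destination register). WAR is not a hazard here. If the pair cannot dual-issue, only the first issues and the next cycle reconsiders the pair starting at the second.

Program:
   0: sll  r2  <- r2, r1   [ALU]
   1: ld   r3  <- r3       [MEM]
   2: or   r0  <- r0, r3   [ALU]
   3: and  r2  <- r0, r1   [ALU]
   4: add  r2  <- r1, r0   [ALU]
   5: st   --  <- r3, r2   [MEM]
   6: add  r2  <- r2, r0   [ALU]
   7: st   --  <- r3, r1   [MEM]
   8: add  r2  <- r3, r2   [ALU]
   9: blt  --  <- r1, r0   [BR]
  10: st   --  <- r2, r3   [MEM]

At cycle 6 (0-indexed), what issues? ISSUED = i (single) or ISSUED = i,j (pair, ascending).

#0 head=0: sll+ld i0+i1 dual
#1 head=2: or i2 RAW r0
#2 head=3: and i3 WAW r2
#3 head=4: add i4 RAW r2
#4 head=5: st+add i5+i6 dual
#5 head=7: st+add i7+i8 dual
#6 head=9: blt i9 no-port BR/MEM
#7 head=10: st i10 tail

ISSUED = 9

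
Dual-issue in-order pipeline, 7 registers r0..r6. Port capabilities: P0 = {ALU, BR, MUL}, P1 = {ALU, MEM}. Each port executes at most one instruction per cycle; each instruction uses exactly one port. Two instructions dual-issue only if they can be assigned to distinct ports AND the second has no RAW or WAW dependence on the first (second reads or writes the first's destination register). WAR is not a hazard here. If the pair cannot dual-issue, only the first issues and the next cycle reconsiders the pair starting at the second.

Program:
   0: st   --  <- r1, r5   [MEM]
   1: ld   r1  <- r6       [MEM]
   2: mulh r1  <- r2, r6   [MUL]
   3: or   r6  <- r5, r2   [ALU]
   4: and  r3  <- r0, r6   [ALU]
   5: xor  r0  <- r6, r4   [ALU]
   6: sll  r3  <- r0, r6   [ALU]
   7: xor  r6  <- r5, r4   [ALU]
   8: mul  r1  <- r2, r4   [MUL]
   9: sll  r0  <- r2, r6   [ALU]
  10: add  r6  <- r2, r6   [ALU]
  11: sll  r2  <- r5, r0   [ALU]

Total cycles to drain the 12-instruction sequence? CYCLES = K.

t=0 i0:st.MEM ; no-port MEM/MEM
t=1 i1:ld.MEM ; WAW r1
t=2 i2&i3:mulh.MUL+or.ALU ; 2-wide
t=3 i4&i5:and.ALU+xor.ALU ; 2-wide
t=4 i6&i7:sll.ALU+xor.ALU ; 2-wide
t=5 i8&i9:mul.MUL+sll.ALU ; 2-wide
t=6 i10&i11:add.ALU+sll.ALU ; 2-wide

CYCLES = 7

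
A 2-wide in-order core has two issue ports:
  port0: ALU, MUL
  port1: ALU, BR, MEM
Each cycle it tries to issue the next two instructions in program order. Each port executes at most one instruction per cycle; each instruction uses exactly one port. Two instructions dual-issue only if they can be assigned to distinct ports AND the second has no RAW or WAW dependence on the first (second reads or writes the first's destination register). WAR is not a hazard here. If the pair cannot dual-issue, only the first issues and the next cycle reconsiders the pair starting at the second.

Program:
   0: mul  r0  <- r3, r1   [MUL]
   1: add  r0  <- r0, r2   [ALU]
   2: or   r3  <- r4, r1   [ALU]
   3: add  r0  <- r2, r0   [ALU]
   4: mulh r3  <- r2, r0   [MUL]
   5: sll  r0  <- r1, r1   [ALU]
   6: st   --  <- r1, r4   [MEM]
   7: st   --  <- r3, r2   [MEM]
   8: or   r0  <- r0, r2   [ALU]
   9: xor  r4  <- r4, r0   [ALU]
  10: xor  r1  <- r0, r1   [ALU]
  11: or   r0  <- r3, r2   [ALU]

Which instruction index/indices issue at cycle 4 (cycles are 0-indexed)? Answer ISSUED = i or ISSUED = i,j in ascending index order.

ISSUED = 6

[0] i0  mul.MUL  -- RAW+WAW r0
[1] i1+i2  add.ALU+or.ALU  -- 2-wide
[2] i3  add.ALU  -- RAW r0
[3] i4+i5  mulh.MUL+sll.ALU  -- 2-wide
[4] i6  st.MEM  -- no-port MEM/MEM
[5] i7+i8  st.MEM+or.ALU  -- 2-wide
[6] i9+i10  xor.ALU+xor.ALU  -- 2-wide
[7] i11  or.ALU  -- tail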